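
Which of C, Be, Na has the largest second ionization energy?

Na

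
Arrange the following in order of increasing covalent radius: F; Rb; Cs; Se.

F is in period 2, group 17; Se is in period 4, group 16; Rb is in period 5, group 1; Cs is in period 6, group 1.
Moving right in a period, electrons are added to the same shell under a stronger nuclear pull, so atoms get smaller; moving down, a new shell is opened and atoms get larger.
Neither a single period nor a single group — weigh both effects.
Se > F: relative to F, both the across-period and down-group shifts push Se's atomic radius up.
Rb > Se: relative to Se, both the across-period and down-group shifts push Rb's atomic radius up.
Cs > Rb: they share group 1; the group trend gives Cs the larger value.
Tabulated atomic radius (pm): F 64, Se 116, Rb 210, Cs 232.
So from smallest to largest: F < Se < Rb < Cs.

F, Se, Rb, Cs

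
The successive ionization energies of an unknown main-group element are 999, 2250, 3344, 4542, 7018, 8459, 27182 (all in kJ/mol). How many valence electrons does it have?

6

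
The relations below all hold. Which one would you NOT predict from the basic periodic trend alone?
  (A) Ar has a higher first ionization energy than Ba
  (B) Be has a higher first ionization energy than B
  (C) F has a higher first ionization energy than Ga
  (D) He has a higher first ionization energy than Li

The general trend: first ionization energy increases across a period and decreases down a group.
(A) Ar (period 3, group 18) vs Ba (period 6, group 2): the stated order agrees with the simple trend.
(B) Be (period 2, group 2) vs B (period 2, group 13): the stated order contradicts the simple trend.
(C) F (period 2, group 17) vs Ga (period 4, group 13): the stated order agrees with the simple trend.
(D) He (period 1, group 18) vs Li (period 2, group 1): the stated order agrees with the simple trend.
The exception is (B): removing B's lone 2p electron is easier than breaking Be's filled 2s².

(B)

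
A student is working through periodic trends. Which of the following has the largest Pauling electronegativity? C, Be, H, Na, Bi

C

H is in period 1, group 1; Be is in period 2, group 2; C is in period 2, group 14; Na is in period 3, group 1; Bi is in period 6, group 15.
Electronegativity increases across a period and decreases down a group, tracking effective nuclear charge and atomic size.
Here both period and group differ, so the two effects have to be weighed against each other.
Be > Na: both effects reinforce here, so Be is clearly the higher of the two.
Bi > Be: the two effects oppose for this pair; the across-period effect wins (2.02 vs 1.57).
H > Bi: period and group pull opposite ways; the down-group shift dominates (2.20 vs 2.02).
C > H: the two effects oppose for this pair; the across-period effect wins (2.55 vs 2.20).
For reference (Pauling): H 2.20, Be 1.57, C 2.55, Na 0.93, Bi 2.02.
The largest Pauling electronegativity among these belongs to C.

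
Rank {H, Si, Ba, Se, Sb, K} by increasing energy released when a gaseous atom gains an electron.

H is in period 1, group 1; Si is in period 3, group 14; K is in period 4, group 1; Se is in period 4, group 16; Sb is in period 5, group 15; Ba is in period 6, group 2.
Adding an electron releases more energy for atoms nearer the top right (short of the noble gases).
These span different periods and groups, so the two trends combine.
K > Ba: the two effects oppose for this pair; the down-group effect wins (48 vs 14 kJ/mol).
H > K: they share group 1; the group trend gives H the larger value.
Sb > H: the two effects oppose for this pair; the across-period effect wins (103 vs 73 kJ/mol).
Si > Sb: the two effects oppose for this pair; the down-group effect wins (134 vs 103 kJ/mol).
Se > Si: the two effects oppose for this pair; the across-period effect wins (195 vs 134 kJ/mol).
For reference (kJ/mol): H 73, Si 134, K 48, Se 195, Sb 103, Ba 14.
So from lowest to highest: Ba < K < H < Sb < Si < Se.

Ba < K < H < Sb < Si < Se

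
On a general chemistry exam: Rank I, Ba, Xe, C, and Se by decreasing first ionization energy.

Xe, C, I, Se, Ba

C is in period 2, group 14; Se is in period 4, group 16; I is in period 5, group 17; Xe is in period 5, group 18; Ba is in period 6, group 2.
Removing the outermost electron gets harder across a period and easier down a group.
Neither a single period nor a single group — weigh both effects.
Se > Ba: relative to Ba, both the across-period and down-group shifts push Se's first ionization energy up.
I > Se: period and group pull opposite ways; the across-period shift dominates (1008 vs 941 kJ/mol).
C > I: period and group pull opposite ways; the down-group shift dominates (1086 vs 1008 kJ/mol).
Xe > C: the two effects oppose for this pair; the across-period effect wins (1170 vs 1086 kJ/mol).
Tabulated first ionization energy (kJ/mol): C 1086, Se 941, I 1008, Xe 1170, Ba 503.
So from highest to lowest: Xe > C > I > Se > Ba.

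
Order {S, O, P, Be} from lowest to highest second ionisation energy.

Be, P, S, O

Consider each +1 ion: S⁺ still has 5 valence electrons; O⁺ still has 5 valence electrons; P⁺ still has 4 valence electrons; Be⁺ still has 1 valence electron.
All are still removing valence electrons, so compare the +1 ions as you would atoms: IE_2 generally rises across a period (higher Z_eff) and falls down a group (larger shell), subject to the usual subshell exceptions.
Valence configurations: S⁺ [Ne]3s²3p³, O⁺ [He]2s²2p³, P⁺ [Ne]3s²3p², Be⁺ [He]2s¹.
Approximate IE_2 values (kJ/mol): S 2252, O 3388, P 1907, Be 1757.
Hence IE_2: Be < P < S < O.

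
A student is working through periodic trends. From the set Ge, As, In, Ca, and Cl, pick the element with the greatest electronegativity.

Cl is in period 3, group 17; Ca is in period 4, group 2; Ge is in period 4, group 14; As is in period 4, group 15; In is in period 5, group 13.
Atoms toward the upper right of the periodic table pull bonding electrons most strongly.
These span different periods and groups, so the two trends combine.
In > Ca: period and group pull opposite ways; the across-period shift dominates (1.78 vs 1.00).
Ge > In: relative to In, both the across-period and down-group shifts push Ge's electronegativity up.
As > Ge: both are in period 4; the period trend gives As the larger value.
Cl > As: both effects reinforce here, so Cl is clearly the higher of the two.
For reference (Pauling): Cl 3.16, Ca 1.00, Ge 2.01, As 2.18, In 1.78.
The greatest electronegativity among these belongs to Cl.

Cl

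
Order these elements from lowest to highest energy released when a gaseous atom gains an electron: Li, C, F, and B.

B, Li, C, F

Li is in period 2, group 1; B is in period 2, group 13; C is in period 2, group 14; F is in period 2, group 17.
Adding an electron releases more energy for atoms nearer the top right (short of the noble gases).
All lie in period 2; the across-period trend (electron affinity increases left to right) applies, with the exception below.
Note the exception: Li has a higher electron affinity than B, contrary to the simple trend — B's ns²np¹ configuration gives only a small electron affinity — the sparsely filled np subshell binds an added electron weakly.
Tabulated electron affinity (kJ/mol): Li 60, B 27, C 122, F 328.
So from lowest to highest: B < Li < C < F.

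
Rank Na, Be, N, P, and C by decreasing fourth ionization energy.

After 3 electrons have been removed, what remains? Na³⁺ is already 2 electrons into the core; Be³⁺ is already 1 electron into the core; N³⁺ still has 2 valence electrons; P³⁺ still has 2 valence electrons; C³⁺ still has 1 valence electron.
Core electrons are held far more tightly than valence electrons, so Na and Be top the IE_4 order.
Valence configurations: N³⁺ [He]2s², P³⁺ [Ne]3s², C³⁺ [He]2s¹.
The numbers (kJ/mol): Na 9543, Be 21007, N 7475, P 4964, C 6223.
Hence IE_4: P < C < N < Na < Be.

Be > Na > N > C > P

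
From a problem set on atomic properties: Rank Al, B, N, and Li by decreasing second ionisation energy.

After 1 electron has been removed, what remains? Al⁺ still has 2 valence electrons; B⁺ still has 2 valence electrons; N⁺ still has 4 valence electrons; Li⁺ is the bare [He] core.
Pulling an electron out of a noble-gas core costs far more than removing a remaining valence electron, so Li sits at the high end of IE_2.
Valence configurations: Al⁺ [Ne]3s², B⁺ [He]2s², N⁺ [He]2s²2p².
Tabulated IE_2 (kJ/mol): Al 1817, B 2427, N 2856, Li 7298.
Putting it together, IE_2: Al < B < N < Li.

Li > N > B > Al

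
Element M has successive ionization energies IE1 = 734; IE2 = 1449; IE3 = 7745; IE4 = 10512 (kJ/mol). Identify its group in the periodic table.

Group 2

Look for the largest jump between consecutive ionization energies: IE3/IE2 ≈ 5.3, far larger than any earlier ratio.
That jump marks the point where a core electron is being removed. So the atom has 2 valence electrons.
A main-group element with 2 valence electrons is in group 2.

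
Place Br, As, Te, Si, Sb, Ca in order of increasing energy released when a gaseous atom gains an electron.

Si is in period 3, group 14; Ca is in period 4, group 2; As is in period 4, group 15; Br is in period 4, group 17; Sb is in period 5, group 15; Te is in period 5, group 16.
Adding an electron releases more energy for atoms nearer the top right (short of the noble gases).
These span different periods and groups, so the two trends combine.
As > Ca: As lies to the right of Ca in period 4, so the across-period effect alone puts As higher.
Sb > As: this pair runs against the simple trend — see the exception note.
Si > Sb: the two effects oppose for this pair; the down-group effect wins (134 vs 103 kJ/mol).
Te > Si: the two effects oppose for this pair; the across-period effect wins (190 vs 134 kJ/mol).
Br > Te: relative to Te, both the across-period and down-group shifts push Br's electron affinity up.
Note the exception: Sb has a higher electron affinity than As, contrary to the simple trend — both are half-filled np³, but the pairing/repulsion penalty for the added electron shrinks as the p orbitals become larger and more diffuse down the group, and for Sb that outweighs the weaker nuclear attraction.
Approximate values (kJ/mol): Si 134, Ca 2, As 78, Br 325, Sb 103, Te 190.
So from lowest to highest: Ca < As < Sb < Si < Te < Br.

Ca < As < Sb < Si < Te < Br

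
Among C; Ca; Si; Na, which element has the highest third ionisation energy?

The third ionization energy removes an electron from the +2 ion. For each element: C²⁺ still has 2 valence electrons; Ca²⁺ is the bare [Ar] core; Si²⁺ still has 2 valence electrons; Na²⁺ is already 1 electron into the core.
Pulling an electron out of a noble-gas core costs far more than removing a remaining valence electron, so Ca and Na sit at the high end of IE_3.
Valence configurations: C²⁺ [He]2s², Si²⁺ [Ne]3s².
Tabulated IE_3 (kJ/mol): C 4620, Ca 4912, Si 3232, Na 6910.
Overall IE_3 order: Si < C < Ca < Na.

Na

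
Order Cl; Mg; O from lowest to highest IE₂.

Mg < Cl < O

IE_2 is the cost of taking one more electron from the +1 cation: Cl⁺ still has 6 valence electrons; Mg⁺ still has 1 valence electron; O⁺ still has 5 valence electrons.
All are still removing valence electrons, so compare the +1 ions as you would atoms: IE_2 generally rises across a period (higher Z_eff) and falls down a group (larger shell), subject to the usual subshell exceptions.
Valence configurations: Cl⁺ [Ne]3s²3p⁴, Mg⁺ [Ne]3s¹, O⁺ [He]2s²2p³.
Tabulated IE_2 (kJ/mol): Cl 2298, Mg 1451, O 3388.
So the second ionization energies run Mg < Cl < O.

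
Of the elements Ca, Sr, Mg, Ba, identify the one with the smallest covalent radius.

Moving right in a period, electrons are added to the same shell under a stronger nuclear pull, so atoms get smaller; moving down, a new shell is opened and atoms get larger.
All are in group 2, so atomic radius increases down the group.
The smallest covalent radius among these belongs to Mg.

Mg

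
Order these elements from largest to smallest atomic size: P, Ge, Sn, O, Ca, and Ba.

Ba > Ca > Sn > Ge > P > O

Radius decreases left→right (rising Z_eff, same n) and increases top→bottom (higher n).
Here both period and group differ, so the two effects have to be weighed against each other.
P > O: both effects reinforce here, so P is clearly the larger of the two.
Ge > P: relative to P, both the across-period and down-group shifts push Ge's atomic radius up.
Sn > Ge: they share group 14; the group trend gives Sn the larger value.
Ca > Sn: the two effects oppose for this pair; the across-period effect wins (171 vs 140 pm).
Ba > Ca: Ba sits below Ca in group 2, so the down-group effect alone puts Ba larger.
Tabulated atomic radius (pm): O 63, P 111, Ca 171, Ge 121, Sn 140, Ba 196.
So from largest to smallest: Ba > Ca > Sn > Ge > P > O.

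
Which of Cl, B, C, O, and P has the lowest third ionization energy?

P

After 2 electrons have been removed, what remains? Cl²⁺ still has 5 valence electrons; B²⁺ still has 1 valence electron; C²⁺ still has 2 valence electrons; O²⁺ still has 4 valence electrons; P²⁺ still has 3 valence electrons.
All are still removing valence electrons, so compare the +2 ions as you would atoms: IE_3 generally rises across a period (higher Z_eff) and falls down a group (larger shell), subject to the usual subshell exceptions.
Valence configurations: Cl²⁺ [Ne]3s²3p³, B²⁺ [He]2s¹, C²⁺ [He]2s², O²⁺ [He]2s²2p², P²⁺ [Ne]3s²3p¹.
Tabulated IE_3 (kJ/mol): Cl 3822, B 3660, C 4620, O 5300, P 2914.
Overall IE_3 order: P < B < Cl < C < O.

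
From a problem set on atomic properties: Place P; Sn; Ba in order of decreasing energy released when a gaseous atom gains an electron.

Sn, P, Ba

P is in period 3, group 15; Sn is in period 5, group 14; Ba is in period 6, group 2.
EA tends to increase across a period and decrease down a group, though the pattern is less regular than for IE or radius.
These span different periods and groups, so the two trends combine.
P > Ba: relative to Ba, both the across-period and down-group shifts push P's electron affinity up.
Sn > P: this pair runs against the simple trend — see the exception note.
Note the exception: Sn has a higher electron affinity than P, contrary to the simple trend — adding an electron to P's half-filled np³ subshell costs electron-pairing energy.
For reference (kJ/mol): P 72, Sn 107, Ba 14.
So from highest to lowest: Sn > P > Ba.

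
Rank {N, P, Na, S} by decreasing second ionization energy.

Na, N, S, P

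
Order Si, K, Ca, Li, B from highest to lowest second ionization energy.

IE_2 is the cost of taking one more electron from the +1 cation: Si⁺ still has 3 valence electrons; K⁺ is the bare [Ar] core; Ca⁺ still has 1 valence electron; Li⁺ is the bare [He] core; B⁺ still has 2 valence electrons.
Breaking into a closed-shell core is much more expensive than removing a leftover valence electron — K and Li have the largest IE_2 here.
Valence configurations: Si⁺ [Ne]3s²3p¹, Ca⁺ [Ar]4s¹, B⁺ [He]2s².
Tabulated IE_2 (kJ/mol): Si 1577, K 3052, Ca 1145, Li 7298, B 2427.
Hence IE_2: Ca < Si < B < K < Li.

Li, K, B, Si, Ca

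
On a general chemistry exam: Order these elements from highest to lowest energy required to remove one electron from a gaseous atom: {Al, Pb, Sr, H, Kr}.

H is in period 1, group 1; Al is in period 3, group 13; Kr is in period 4, group 18; Sr is in period 5, group 2; Pb is in period 6, group 14.
IE₁ increases left→right with effective nuclear charge and decreases top→bottom as the valence shell moves farther out.
These span different periods and groups, so the two trends combine.
Al > Sr: both effects reinforce here, so Al is clearly the higher of the two.
Pb > Al: period and group pull opposite ways; the across-period shift dominates (716 vs 578 kJ/mol).
H > Pb: period and group pull opposite ways; the down-group shift dominates (1312 vs 716 kJ/mol).
Kr > H: the two effects oppose for this pair; the across-period effect wins (1351 vs 1312 kJ/mol).
Approximate values (kJ/mol): H 1312, Al 578, Kr 1351, Sr 550, Pb 716.
So from highest to lowest: Kr > H > Pb > Al > Sr.

Kr, H, Pb, Al, Sr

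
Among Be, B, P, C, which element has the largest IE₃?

Be

The third ionization energy removes an electron from the +2 ion. For each element: Be²⁺ is the bare [He] core; B²⁺ still has 1 valence electron; P²⁺ still has 3 valence electrons; C²⁺ still has 2 valence electrons.
Pulling an electron out of a noble-gas core costs far more than removing a remaining valence electron, so Be sits at the high end of IE_3.
Valence configurations: B²⁺ [He]2s¹, P²⁺ [Ne]3s²3p¹, C²⁺ [He]2s².
The numbers (kJ/mol): Be 14849, B 3660, P 2914, C 4620.
Hence IE_3: P < B < C < Be.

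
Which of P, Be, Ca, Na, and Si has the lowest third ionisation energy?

P

The third ionization energy removes an electron from the +2 ion. For each element: P²⁺ still has 3 valence electrons; Be²⁺ is the bare [He] core; Ca²⁺ is the bare [Ar] core; Na²⁺ is already 1 electron into the core; Si²⁺ still has 2 valence electrons.
Pulling an electron out of a noble-gas core costs far more than removing a remaining valence electron, so Ca, Na and Be sit at the high end of IE_3.
Valence configurations: P²⁺ [Ne]3s²3p¹, Si²⁺ [Ne]3s².
P²⁺ loses a lone 3p electron whereas Si²⁺ must break into a filled 3s² pair, so IE_3(Si) > IE_3(P) even though P has the higher nuclear charge.
Tabulated IE_3 (kJ/mol): P 2914, Be 14849, Ca 4912, Na 6910, Si 3232.
Putting it together, IE_3: P < Si < Ca < Na < Be.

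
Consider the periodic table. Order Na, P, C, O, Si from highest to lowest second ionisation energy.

Na > O > C > P > Si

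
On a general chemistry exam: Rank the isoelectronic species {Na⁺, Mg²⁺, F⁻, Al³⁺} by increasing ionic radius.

Al³⁺, Mg²⁺, Na⁺, F⁻

All of these have 10 electrons, so size is governed by nuclear charge alone: the more protons, the stronger the pull on the same electron cloud, and the smaller the ion.
Nuclear charges: Al³⁺ (Z=13), Mg²⁺ (Z=12), Na⁺ (Z=11), F⁻ (Z=9).
Smallest to largest: Al³⁺ < Mg²⁺ < Na⁺ < F⁻.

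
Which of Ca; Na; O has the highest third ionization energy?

Na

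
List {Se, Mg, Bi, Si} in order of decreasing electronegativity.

Se > Bi > Si > Mg

Mg is in period 3, group 2; Si is in period 3, group 14; Se is in period 4, group 16; Bi is in period 6, group 15.
Smaller atoms with higher effective nuclear charge are more electronegative.
These span different periods and groups, so the two trends combine.
Si > Mg: Si lies to the right of Mg in period 3, so the across-period effect alone puts Si higher.
Bi > Si: the two effects oppose for this pair; the across-period effect wins (2.02 vs 1.90).
Se > Bi: relative to Bi, both the across-period and down-group shifts push Se's electronegativity up.
Approximate values (Pauling): Mg 1.31, Si 1.90, Se 2.55, Bi 2.02.
So from highest to lowest: Se > Bi > Si > Mg.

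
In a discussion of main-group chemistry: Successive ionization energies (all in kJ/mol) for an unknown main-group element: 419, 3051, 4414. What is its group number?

Group 1

Look for the largest jump between consecutive ionization energies: IE2/IE1 ≈ 7.3, far larger than any earlier ratio.
That jump marks the point where a core electron is being removed. So the atom has 1 valence electron.
A main-group element with 1 valence electron is in group 1.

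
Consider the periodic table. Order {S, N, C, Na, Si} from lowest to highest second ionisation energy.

After 1 electron has been removed, what remains? S⁺ still has 5 valence electrons; N⁺ still has 4 valence electrons; C⁺ still has 3 valence electrons; Na⁺ is the bare [Ne] core; Si⁺ still has 3 valence electrons.
Core electrons are held far more tightly than valence electrons, so Na tops the IE_2 order.
Valence configurations: S⁺ [Ne]3s²3p³, N⁺ [He]2s²2p², C⁺ [He]2s²2p¹, Si⁺ [Ne]3s²3p¹.
The numbers (kJ/mol): S 2252, N 2856, C 2353, Na 4562, Si 1577.
Overall IE_2 order: Si < S < C < N < Na.

Si, S, C, N, Na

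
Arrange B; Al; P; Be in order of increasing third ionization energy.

IE_3 is the cost of taking one more electron from the +2 cation: B²⁺ still has 1 valence electron; Al²⁺ still has 1 valence electron; P²⁺ still has 3 valence electrons; Be²⁺ is the bare [He] core.
Breaking into a closed-shell core is much more expensive than removing a leftover valence electron — Be has the largest IE_3 here.
Valence configurations: B²⁺ [He]2s¹, Al²⁺ [Ne]3s¹, P²⁺ [Ne]3s²3p¹.
Tabulated IE_3 (kJ/mol): B 3660, Al 2745, P 2914, Be 14849.
Overall IE_3 order: Al < P < B < Be.

Al < P < B < Be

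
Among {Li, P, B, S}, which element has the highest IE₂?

Li

After 1 electron has been removed, what remains? Li⁺ is the bare [He] core; P⁺ still has 4 valence electrons; B⁺ still has 2 valence electrons; S⁺ still has 5 valence electrons.
Core electrons are held far more tightly than valence electrons, so Li tops the IE_2 order.
Valence configurations: P⁺ [Ne]3s²3p², B⁺ [He]2s², S⁺ [Ne]3s²3p³.
The numbers (kJ/mol): Li 7298, P 1907, B 2427, S 2252.
Putting it together, IE_2: P < S < B < Li.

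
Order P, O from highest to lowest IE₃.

After 2 electrons have been removed, what remains? P²⁺ still has 3 valence electrons; O²⁺ still has 4 valence electrons.
All are still removing valence electrons, so compare the +2 ions as you would atoms: IE_3 generally rises across a period (higher Z_eff) and falls down a group (larger shell), subject to the usual subshell exceptions.
Valence configurations: P²⁺ [Ne]3s²3p¹, O²⁺ [He]2s²2p².
The numbers (kJ/mol): P 2914, O 5300.
Overall IE_3 order: P < O.

O > P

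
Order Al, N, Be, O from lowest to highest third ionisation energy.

Consider each +2 ion: Al²⁺ still has 1 valence electron; N²⁺ still has 3 valence electrons; Be²⁺ is the bare [He] core; O²⁺ still has 4 valence electrons.
Core electrons are held far more tightly than valence electrons, so Be tops the IE_3 order.
Valence configurations: Al²⁺ [Ne]3s¹, N²⁺ [He]2s²2p¹, O²⁺ [He]2s²2p².
The numbers (kJ/mol): Al 2745, N 4578, Be 14849, O 5300.
Hence IE_3: Al < N < O < Be.

Al < N < O < Be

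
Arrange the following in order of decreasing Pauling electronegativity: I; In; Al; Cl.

Cl > I > In > Al

Al is in period 3, group 13; Cl is in period 3, group 17; In is in period 5, group 13; I is in period 5, group 17.
Smaller atoms with higher effective nuclear charge are more electronegative.
Neither a single period nor a single group — weigh both effects.
In > Al: this pair runs against the simple trend — see the exception note.
I > In: I lies to the right of In in period 5, so the across-period effect alone puts I higher.
Cl > I: they share group 17; the group trend gives Cl the larger value.
Note the exception: In has a higher electronegativity than Al, contrary to the simple trend — poor shielding by filled d (and f) subshells raises the heavier element's effective nuclear charge more than the simple down-group trend predicts.
Approximate values (Pauling): Al 1.61, Cl 3.16, In 1.78, I 2.66.
So from highest to lowest: Cl > I > In > Al.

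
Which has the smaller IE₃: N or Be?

N

Consider each +2 ion: N²⁺ still has 3 valence electrons; Be²⁺ is the bare [He] core.
Pulling an electron out of a noble-gas core costs far more than removing a remaining valence electron, so Be sits at the high end of IE_3.
Approximate IE_3 values (kJ/mol): N 4578, Be 14849.
Hence IE_3: N < Be.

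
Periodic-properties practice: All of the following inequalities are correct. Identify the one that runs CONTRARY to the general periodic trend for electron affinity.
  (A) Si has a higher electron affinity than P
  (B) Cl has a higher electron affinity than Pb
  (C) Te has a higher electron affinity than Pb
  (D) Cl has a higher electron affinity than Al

The general trend: electron affinity increases across a period and decreases down a group.
(A) Si (period 3, group 14) vs P (period 3, group 15): the stated order contradicts the simple trend.
(B) Cl (period 3, group 17) vs Pb (period 6, group 14): the stated order agrees with the simple trend.
(C) Te (period 5, group 16) vs Pb (period 6, group 14): the stated order agrees with the simple trend.
(D) Cl (period 3, group 17) vs Al (period 3, group 13): the stated order agrees with the simple trend.
The exception is (A): adding an electron to P's half-filled 3p³ is unfavourable, so Si (3p²) has the more exothermic EA.

(A)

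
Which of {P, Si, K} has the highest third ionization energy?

K

After 2 electrons have been removed, what remains? P²⁺ still has 3 valence electrons; Si²⁺ still has 2 valence electrons; K²⁺ is already 1 electron into the core.
Core electrons are held far more tightly than valence electrons, so K tops the IE_3 order.
Valence configurations: P²⁺ [Ne]3s²3p¹, Si²⁺ [Ne]3s².
P²⁺ loses a lone 3p electron whereas Si²⁺ must break into a filled 3s² pair, so IE_3(Si) > IE_3(P) even though P has the higher nuclear charge.
Approximate IE_3 values (kJ/mol): P 2914, Si 3232, K 4420.
Overall IE_3 order: P < Si < K.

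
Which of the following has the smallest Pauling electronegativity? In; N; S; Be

Be is in period 2, group 2; N is in period 2, group 15; S is in period 3, group 16; In is in period 5, group 13.
Smaller atoms with higher effective nuclear charge are more electronegative.
Neither a single period nor a single group — weigh both effects.
In > Be: the two effects oppose for this pair; the across-period effect wins (1.78 vs 1.57).
S > In: relative to In, both the across-period and down-group shifts push S's electronegativity up.
N > S: the two effects oppose for this pair; the down-group effect wins (3.04 vs 2.58).
For reference (Pauling): Be 1.57, N 3.04, S 2.58, In 1.78.
The smallest Pauling electronegativity among these belongs to Be.

Be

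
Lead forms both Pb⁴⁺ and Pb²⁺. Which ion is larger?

Both ions have Z = 82 protons, but Pb⁴⁺ has lost more electrons, so its remaining electrons feel a larger effective nuclear charge per electron and are pulled in more tightly.
Higher positive charge → smaller ion, so Pb²⁺ > Pb⁴⁺.

Pb²⁺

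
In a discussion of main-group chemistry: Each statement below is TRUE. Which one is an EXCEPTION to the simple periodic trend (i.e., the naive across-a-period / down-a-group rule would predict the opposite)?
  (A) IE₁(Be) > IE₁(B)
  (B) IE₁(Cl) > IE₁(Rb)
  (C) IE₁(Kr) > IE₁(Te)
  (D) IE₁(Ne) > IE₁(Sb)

The general trend: IE₁ increases across a period and decreases down a group.
(A) Be (period 2, group 2) vs B (period 2, group 13): the stated order contradicts the simple trend.
(B) Cl (period 3, group 17) vs Rb (period 5, group 1): the stated order agrees with the simple trend.
(C) Kr (period 4, group 18) vs Te (period 5, group 16): the stated order agrees with the simple trend.
(D) Ne (period 2, group 18) vs Sb (period 5, group 15): the stated order agrees with the simple trend.
The exception is (A): removing B's lone 2p electron is easier than breaking Be's filled 2s².

(A)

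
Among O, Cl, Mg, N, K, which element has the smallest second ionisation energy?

Mg

Consider each +1 ion: O⁺ still has 5 valence electrons; Cl⁺ still has 6 valence electrons; Mg⁺ still has 1 valence electron; N⁺ still has 4 valence electrons; K⁺ is the bare [Ar] core.
Usually core removal costs more than valence removal, but here the competition is close: a tightly held n=2 valence electron can cost more to remove than an n=3 core electron, so the actual values have to decide it.
Valence configurations: O⁺ [He]2s²2p³, Cl⁺ [Ne]3s²3p⁴, Mg⁺ [Ne]3s¹, N⁺ [He]2s²2p².
Approximate IE_2 values (kJ/mol): O 3388, Cl 2298, Mg 1451, N 2856, K 3052.
Hence IE_2: Mg < Cl < N < K < O.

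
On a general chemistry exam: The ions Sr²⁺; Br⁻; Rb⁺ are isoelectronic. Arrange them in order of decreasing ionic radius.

Br⁻ > Rb⁺ > Sr²⁺

All of these have 36 electrons, so size is governed by nuclear charge alone: the more protons, the stronger the pull on the same electron cloud, and the smaller the ion.
Nuclear charges: Sr²⁺ (Z=38), Rb⁺ (Z=37), Br⁻ (Z=35).
Largest to smallest: Br⁻ > Rb⁺ > Sr²⁺.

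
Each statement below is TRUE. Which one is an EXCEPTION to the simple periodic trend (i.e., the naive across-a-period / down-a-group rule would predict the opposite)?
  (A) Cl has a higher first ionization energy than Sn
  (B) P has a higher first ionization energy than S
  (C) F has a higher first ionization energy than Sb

(B)

The general trend: first ionization energy increases across a period and decreases down a group.
(A) Cl (period 3, group 17) vs Sn (period 5, group 14): the stated order agrees with the simple trend.
(B) P (period 3, group 15) vs S (period 3, group 16): the stated order contradicts the simple trend.
(C) F (period 2, group 17) vs Sb (period 5, group 15): the stated order agrees with the simple trend.
The exception is (B): S (3p⁴) ionizes more easily than half-filled P (3p³) because the paired 3p electron in S is pushed out by e⁻–e⁻ repulsion.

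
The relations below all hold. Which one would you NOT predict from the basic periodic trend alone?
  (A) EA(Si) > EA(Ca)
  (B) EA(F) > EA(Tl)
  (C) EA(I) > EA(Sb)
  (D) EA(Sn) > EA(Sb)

The general trend: electron affinity increases across a period and decreases down a group.
(A) Si (period 3, group 14) vs Ca (period 4, group 2): the stated order agrees with the simple trend.
(B) F (period 2, group 17) vs Tl (period 6, group 13): the stated order agrees with the simple trend.
(C) I (period 5, group 17) vs Sb (period 5, group 15): the stated order agrees with the simple trend.
(D) Sn (period 5, group 14) vs Sb (period 5, group 15): the stated order contradicts the simple trend.
The exception is (D): adding an electron to Sb's half-filled 5p³ is unfavourable, so Sn has the more exothermic EA.

(D)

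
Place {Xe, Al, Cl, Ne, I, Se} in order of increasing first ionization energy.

Across a period the outer electron is held more tightly (higher IE₁); down a group it sits in a higher shell, more shielded, and comes off more easily.
These span different periods and groups, so the two trends combine.
Se > Al: the two effects oppose for this pair; the across-period effect wins (941 vs 578 kJ/mol).
I > Se: period and group pull opposite ways; the across-period shift dominates (1008 vs 941 kJ/mol).
Xe > I: Xe lies to the right of I in period 5, so the across-period effect alone puts Xe higher.
Cl > Xe: period and group pull opposite ways; the down-group shift dominates (1251 vs 1170 kJ/mol).
Ne > Cl: both effects reinforce here, so Ne is clearly the higher of the two.
For reference (kJ/mol): Ne 2081, Al 578, Cl 1251, Se 941, I 1008, Xe 1170.
So from lowest to highest: Al < Se < I < Xe < Cl < Ne.

Al < Se < I < Xe < Cl < Ne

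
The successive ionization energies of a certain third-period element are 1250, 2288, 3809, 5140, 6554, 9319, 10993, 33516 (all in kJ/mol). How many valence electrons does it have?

7

Look for the largest jump between consecutive ionization energies: IE8/IE7 ≈ 3.0, far larger than any earlier ratio.
That jump marks the point where a core electron is being removed. So the atom has 7 valence electrons.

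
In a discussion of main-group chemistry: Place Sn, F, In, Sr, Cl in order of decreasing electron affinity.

F is in period 2, group 17; Cl is in period 3, group 17; Sr is in period 5, group 2; In is in period 5, group 13; Sn is in period 5, group 14.
Adding an electron releases more energy for atoms nearer the top right (short of the noble gases).
Neither a single period nor a single group — weigh both effects.
In > Sr: both are in period 5; the period trend gives In the larger value.
Sn > In: both are in period 5; the period trend gives Sn the larger value.
F > Sn: relative to Sn, both the across-period and down-group shifts push F's electron affinity up.
Cl > F: this pair runs against the simple trend — see the exception note.
Note the exception: Cl has a higher electron affinity than F, contrary to the simple trend — F's small 2p subshell makes the incoming electron feel strong e⁻–e⁻ repulsion, so Cl actually releases more energy on gaining an electron.
Approximate values (kJ/mol): F 328, Cl 349, Sr 5, In 29, Sn 107.
So from highest to lowest: Cl > F > Sn > In > Sr.

Cl, F, Sn, In, Sr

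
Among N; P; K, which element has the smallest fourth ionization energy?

P

IE_4 is the cost of taking one more electron from the +3 cation: N³⁺ still has 2 valence electrons; P³⁺ still has 2 valence electrons; K³⁺ is already 2 electrons into the core.
Usually core removal costs more than valence removal, but here the competition is close: a tightly held n=2 valence electron can cost more to remove than an n=3 core electron, so the actual values have to decide it.
Valence configurations: N³⁺ [He]2s², P³⁺ [Ne]3s².
The numbers (kJ/mol): N 7475, P 4964, K 5877.
So the fourth ionization energies run P < K < N.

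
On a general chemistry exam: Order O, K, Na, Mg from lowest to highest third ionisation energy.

K < O < Na < Mg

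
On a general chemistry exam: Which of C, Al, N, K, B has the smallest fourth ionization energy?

K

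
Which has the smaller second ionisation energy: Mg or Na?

Mg

IE_2 is the cost of taking one more electron from the +1 cation: Mg⁺ still has 1 valence electron; Na⁺ is the bare [Ne] core.
Core electrons are held far more tightly than valence electrons, so Na tops the IE_2 order.
Tabulated IE_2 (kJ/mol): Mg 1451, Na 4562.
Hence IE_2: Mg < Na.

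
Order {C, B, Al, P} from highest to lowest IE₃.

C > B > P > Al

After 2 electrons have been removed, what remains? C²⁺ still has 2 valence electrons; B²⁺ still has 1 valence electron; Al²⁺ still has 1 valence electron; P²⁺ still has 3 valence electrons.
All are still removing valence electrons, so compare the +2 ions as you would atoms: IE_3 generally rises across a period (higher Z_eff) and falls down a group (larger shell), subject to the usual subshell exceptions.
Valence configurations: C²⁺ [He]2s², B²⁺ [He]2s¹, Al²⁺ [Ne]3s¹, P²⁺ [Ne]3s²3p¹.
Tabulated IE_3 (kJ/mol): C 4620, B 3660, Al 2745, P 2914.
So the third ionization energies run Al < P < B < C.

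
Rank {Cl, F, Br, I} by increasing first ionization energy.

I < Br < Cl < F

F is in period 2, group 17; Cl is in period 3, group 17; Br is in period 4, group 17; I is in period 5, group 17.
Removing the outermost electron gets harder across a period and easier down a group.
All are in group 17, so first ionization energy increases up the group.
So from lowest to highest: I < Br < Cl < F.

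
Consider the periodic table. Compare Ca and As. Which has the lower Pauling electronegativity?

Ca is in period 4, group 2; As is in period 4, group 15.
EN rises left→right (higher Z_eff, smaller atoms) and falls top→bottom (larger, more shielded atoms).
All lie in period 4, so electronegativity increases left to right.
So Ca has the lower Pauling electronegativity (Ca < As).

Ca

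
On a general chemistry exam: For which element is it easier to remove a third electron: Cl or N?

Cl

IE_3 is the cost of taking one more electron from the +2 cation: Cl²⁺ still has 5 valence electrons; N²⁺ still has 3 valence electrons.
All are still removing valence electrons, so compare the +2 ions as you would atoms: IE_3 generally rises across a period (higher Z_eff) and falls down a group (larger shell), subject to the usual subshell exceptions.
Valence configurations: Cl²⁺ [Ne]3s²3p³, N²⁺ [He]2s²2p¹.
Approximate IE_3 values (kJ/mol): Cl 3822, N 4578.
So the third ionization energies run Cl < N.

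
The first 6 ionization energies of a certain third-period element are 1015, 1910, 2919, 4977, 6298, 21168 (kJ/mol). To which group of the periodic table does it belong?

Group 15

Look for the largest jump between consecutive ionization energies: IE6/IE5 ≈ 3.4, far larger than any earlier ratio.
That jump marks the point where a core electron is being removed. So the atom has 5 valence electrons.
A main-group element with 5 valence electrons is in group 15.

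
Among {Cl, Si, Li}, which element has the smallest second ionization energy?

Consider each +1 ion: Cl⁺ still has 6 valence electrons; Si⁺ still has 3 valence electrons; Li⁺ is the bare [He] core.
Pulling an electron out of a noble-gas core costs far more than removing a remaining valence electron, so Li sits at the high end of IE_2.
Valence configurations: Cl⁺ [Ne]3s²3p⁴, Si⁺ [Ne]3s²3p¹.
Tabulated IE_2 (kJ/mol): Cl 2298, Si 1577, Li 7298.
Overall IE_2 order: Si < Cl < Li.

Si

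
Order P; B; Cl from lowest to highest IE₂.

IE_2 is the cost of taking one more electron from the +1 cation: P⁺ still has 4 valence electrons; B⁺ still has 2 valence electrons; Cl⁺ still has 6 valence electrons.
All are still removing valence electrons, so compare the +1 ions as you would atoms: IE_2 generally rises across a period (higher Z_eff) and falls down a group (larger shell), subject to the usual subshell exceptions.
Valence configurations: P⁺ [Ne]3s²3p², B⁺ [He]2s², Cl⁺ [Ne]3s²3p⁴.
The numbers (kJ/mol): P 1907, B 2427, Cl 2298.
Overall IE_2 order: P < Cl < B.

P < Cl < B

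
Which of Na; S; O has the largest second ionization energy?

Na

The second ionization energy removes an electron from the +1 ion. For each element: Na⁺ is the bare [Ne] core; S⁺ still has 5 valence electrons; O⁺ still has 5 valence electrons.
Core electrons are held far more tightly than valence electrons, so Na tops the IE_2 order.
Valence configurations: S⁺ [Ne]3s²3p³, O⁺ [He]2s²2p³.
The numbers (kJ/mol): Na 4562, S 2252, O 3388.
Putting it together, IE_2: S < O < Na.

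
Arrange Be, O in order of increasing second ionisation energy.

Be < O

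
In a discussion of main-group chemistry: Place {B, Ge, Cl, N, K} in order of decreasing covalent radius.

Across a period the added protons contract the valence shell; down a group each new principal shell makes the atom larger.
These span different periods and groups, so the two trends combine.
B > N: B lies to the left of N in period 2, so the across-period effect alone puts B larger.
Cl > B: period and group pull opposite ways; the down-group shift dominates (99 vs 85 pm).
Ge > Cl: both effects reinforce here, so Ge is clearly the larger of the two.
K > Ge: both are in period 4; the period trend gives K the larger value.
For reference (pm): B 85, N 71, Cl 99, K 196, Ge 121.
So from largest to smallest: K > Ge > Cl > B > N.

K, Ge, Cl, B, N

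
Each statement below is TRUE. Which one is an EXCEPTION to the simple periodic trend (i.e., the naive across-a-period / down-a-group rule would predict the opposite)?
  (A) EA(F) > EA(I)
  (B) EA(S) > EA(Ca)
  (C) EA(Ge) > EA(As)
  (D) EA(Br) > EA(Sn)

The general trend: electron affinity increases across a period and decreases down a group.
(A) F (period 2, group 17) vs I (period 5, group 17): the stated order agrees with the simple trend.
(B) S (period 3, group 16) vs Ca (period 4, group 2): the stated order agrees with the simple trend.
(C) Ge (period 4, group 14) vs As (period 4, group 15): the stated order contradicts the simple trend.
(D) Br (period 4, group 17) vs Sn (period 5, group 14): the stated order agrees with the simple trend.
The exception is (C): adding an electron to As's half-filled 4p³ is unfavourable, so Ge (4p²) has the more exothermic EA.

(C)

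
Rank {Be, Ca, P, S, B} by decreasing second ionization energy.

B > S > P > Be > Ca

Consider each +1 ion: Be⁺ still has 1 valence electron; Ca⁺ still has 1 valence electron; P⁺ still has 4 valence electrons; S⁺ still has 5 valence electrons; B⁺ still has 2 valence electrons.
All are still removing valence electrons, so compare the +1 ions as you would atoms: IE_2 generally rises across a period (higher Z_eff) and falls down a group (larger shell), subject to the usual subshell exceptions.
Valence configurations: Be⁺ [He]2s¹, Ca⁺ [Ar]4s¹, P⁺ [Ne]3s²3p², S⁺ [Ne]3s²3p³, B⁺ [He]2s².
The numbers (kJ/mol): Be 1757, Ca 1145, P 1907, S 2252, B 2427.
Putting it together, IE_2: Ca < Be < P < S < B.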